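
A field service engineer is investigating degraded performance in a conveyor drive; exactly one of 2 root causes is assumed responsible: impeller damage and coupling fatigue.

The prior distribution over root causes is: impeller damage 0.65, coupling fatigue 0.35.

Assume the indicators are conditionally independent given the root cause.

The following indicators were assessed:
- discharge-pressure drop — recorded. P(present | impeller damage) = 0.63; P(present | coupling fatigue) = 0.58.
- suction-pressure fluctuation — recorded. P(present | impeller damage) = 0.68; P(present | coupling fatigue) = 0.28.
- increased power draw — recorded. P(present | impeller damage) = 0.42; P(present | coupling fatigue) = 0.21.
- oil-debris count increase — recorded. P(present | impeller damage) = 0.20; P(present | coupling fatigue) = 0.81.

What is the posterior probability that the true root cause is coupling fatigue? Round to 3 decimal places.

0.292

Multiply each prior by the joint likelihood of the indicator pattern:
  impeller damage: 0.65 × 0.63 × 0.68 × 0.42 × 0.20 = 0.023391
  coupling fatigue: 0.35 × 0.58 × 0.28 × 0.21 × 0.81 = 0.0096685
The unnormalized weights sum to 0.033059.
P(coupling fatigue | evidence) = 0.0096685 / 0.033059 ≈ 0.292.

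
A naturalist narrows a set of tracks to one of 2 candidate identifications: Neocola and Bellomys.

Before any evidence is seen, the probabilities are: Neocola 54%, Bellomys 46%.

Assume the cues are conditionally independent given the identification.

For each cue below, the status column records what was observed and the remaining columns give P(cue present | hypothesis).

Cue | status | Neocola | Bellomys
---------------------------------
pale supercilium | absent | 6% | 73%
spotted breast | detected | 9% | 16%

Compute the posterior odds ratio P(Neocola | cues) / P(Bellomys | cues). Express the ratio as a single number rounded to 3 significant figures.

Posterior odds equal prior odds times the likelihood ratio; only the two competing hypotheses matter (using 1 − P(present | H) for each absent cue).
  Neocola: 0.54 × (1 − 0.06) × 0.09 = 0.045684
  Bellomys: 0.46 × (1 − 0.73) × 0.16 = 0.019872
Posterior odds = 0.045684 / 0.019872 ≈ 2.30.

2.30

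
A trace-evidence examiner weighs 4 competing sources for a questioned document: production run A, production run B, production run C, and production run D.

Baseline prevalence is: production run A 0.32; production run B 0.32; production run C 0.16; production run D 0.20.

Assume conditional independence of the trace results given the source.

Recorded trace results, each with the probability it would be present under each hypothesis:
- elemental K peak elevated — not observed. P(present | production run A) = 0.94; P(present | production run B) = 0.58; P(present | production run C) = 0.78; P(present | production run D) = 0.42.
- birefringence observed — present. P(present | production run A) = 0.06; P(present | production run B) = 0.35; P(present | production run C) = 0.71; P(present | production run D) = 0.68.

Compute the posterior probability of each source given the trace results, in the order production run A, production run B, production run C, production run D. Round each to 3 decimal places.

0.008, 0.309, 0.164, 0.519

By Bayes' rule with conditional independence, the unnormalized weight for each hypothesis is prior × ∏ likelihoods (using 1 − P(present | H) for each absent trace result):
  production run A: 0.32 × (1 − 0.94) × 0.06 = 0.001152
  production run B: 0.32 × (1 − 0.58) × 0.35 = 0.04704
  production run C: 0.16 × (1 − 0.78) × 0.71 = 0.024992
  production run D: 0.20 × (1 − 0.42) × 0.68 = 0.07888
Normalizing constant Z = 0.001152 + 0.04704 + 0.024992 + 0.07888 = 0.15206.
P(production run A | evidence) = 0.001152 / 0.15206 ≈ 0.008
P(production run B | evidence) = 0.04704 / 0.15206 ≈ 0.309
P(production run C | evidence) = 0.024992 / 0.15206 ≈ 0.164
P(production run D | evidence) = 0.07888 / 0.15206 ≈ 0.519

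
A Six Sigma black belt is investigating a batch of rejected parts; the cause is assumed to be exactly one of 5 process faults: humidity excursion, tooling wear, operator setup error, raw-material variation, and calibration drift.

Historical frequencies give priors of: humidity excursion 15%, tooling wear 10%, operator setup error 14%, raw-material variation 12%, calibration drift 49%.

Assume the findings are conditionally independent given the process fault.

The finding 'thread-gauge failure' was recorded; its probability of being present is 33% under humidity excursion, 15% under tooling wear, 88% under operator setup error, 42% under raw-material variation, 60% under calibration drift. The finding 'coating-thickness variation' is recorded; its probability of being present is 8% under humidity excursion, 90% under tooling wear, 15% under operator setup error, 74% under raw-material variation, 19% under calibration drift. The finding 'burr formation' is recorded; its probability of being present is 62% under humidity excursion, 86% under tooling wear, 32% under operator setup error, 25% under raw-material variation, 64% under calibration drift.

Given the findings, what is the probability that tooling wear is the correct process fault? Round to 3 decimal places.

0.178

By Bayes' rule with conditional independence, the unnormalized weight for each hypothesis is prior × ∏ likelihoods:
  humidity excursion: 0.15 × 0.33 × 0.08 × 0.62 = 0.0024552
  tooling wear: 0.10 × 0.15 × 0.90 × 0.86 = 0.01161
  operator setup error: 0.14 × 0.88 × 0.15 × 0.32 = 0.0059136
  raw-material variation: 0.12 × 0.42 × 0.74 × 0.25 = 0.009324
  calibration drift: 0.49 × 0.60 × 0.19 × 0.64 = 0.03575
The unnormalized weights sum to 0.065053.
P(tooling wear | evidence) = 0.01161 / 0.065053 ≈ 0.178.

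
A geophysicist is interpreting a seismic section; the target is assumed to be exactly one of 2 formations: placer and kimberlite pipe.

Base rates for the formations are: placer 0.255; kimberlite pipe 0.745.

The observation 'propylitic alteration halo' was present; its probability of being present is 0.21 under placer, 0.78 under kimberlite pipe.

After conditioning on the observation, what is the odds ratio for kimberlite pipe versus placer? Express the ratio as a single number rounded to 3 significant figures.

10.9

Posterior odds equal prior odds times the likelihood ratio; only the two competing hypotheses matter.
  kimberlite pipe: 0.745 × 0.78 = 0.5811
  placer: 0.255 × 0.21 = 0.05355
Posterior odds = 0.5811 / 0.05355 ≈ 10.9.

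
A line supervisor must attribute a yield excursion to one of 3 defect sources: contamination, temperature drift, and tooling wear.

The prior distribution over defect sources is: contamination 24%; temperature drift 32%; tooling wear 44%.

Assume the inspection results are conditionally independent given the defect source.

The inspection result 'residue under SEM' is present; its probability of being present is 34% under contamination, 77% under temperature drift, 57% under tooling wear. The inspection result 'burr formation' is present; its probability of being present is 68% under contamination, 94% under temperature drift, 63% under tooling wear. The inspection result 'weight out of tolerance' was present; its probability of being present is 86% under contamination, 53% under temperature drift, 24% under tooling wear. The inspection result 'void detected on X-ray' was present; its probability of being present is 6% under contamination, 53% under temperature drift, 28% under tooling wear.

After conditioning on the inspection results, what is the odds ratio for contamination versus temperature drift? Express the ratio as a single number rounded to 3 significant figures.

Unnormalized posterior weight (prior times the inspection result likelihoods) for each of the two hypotheses:
  contamination: 0.24 × 0.34 × 0.68 × 0.86 × 0.06 = 0.0028632
  temperature drift: 0.32 × 0.77 × 0.94 × 0.53 × 0.53 = 0.065061
Odds(contamination : temperature drift) = 0.0028632 / 0.065061 ≈ 0.0440.

0.0440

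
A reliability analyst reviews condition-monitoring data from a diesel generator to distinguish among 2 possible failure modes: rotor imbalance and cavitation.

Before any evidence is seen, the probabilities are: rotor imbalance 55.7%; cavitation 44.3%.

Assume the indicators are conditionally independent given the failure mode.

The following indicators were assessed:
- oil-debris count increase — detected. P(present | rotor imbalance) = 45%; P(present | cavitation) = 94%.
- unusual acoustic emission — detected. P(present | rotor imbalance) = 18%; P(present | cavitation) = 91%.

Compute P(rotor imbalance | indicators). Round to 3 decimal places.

0.106

By Bayes' rule with conditional independence, the unnormalized weight for each hypothesis is prior × ∏ likelihoods:
  rotor imbalance: 0.557 × 0.45 × 0.18 = 0.045117
  cavitation: 0.443 × 0.94 × 0.91 = 0.37894
Normalizing constant Z = 0.045117 + 0.37894 = 0.42406.
P(rotor imbalance | evidence) = 0.045117 / 0.42406 ≈ 0.106.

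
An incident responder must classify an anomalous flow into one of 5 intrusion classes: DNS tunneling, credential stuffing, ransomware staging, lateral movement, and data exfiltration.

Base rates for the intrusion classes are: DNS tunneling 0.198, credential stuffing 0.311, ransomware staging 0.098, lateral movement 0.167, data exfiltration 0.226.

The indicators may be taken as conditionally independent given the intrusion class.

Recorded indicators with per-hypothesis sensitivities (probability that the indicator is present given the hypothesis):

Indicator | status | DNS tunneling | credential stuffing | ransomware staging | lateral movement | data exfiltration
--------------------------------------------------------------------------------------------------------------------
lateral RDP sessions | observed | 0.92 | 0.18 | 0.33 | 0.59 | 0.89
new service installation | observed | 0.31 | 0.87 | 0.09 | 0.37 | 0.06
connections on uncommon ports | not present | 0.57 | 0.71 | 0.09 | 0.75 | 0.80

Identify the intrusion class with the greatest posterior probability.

Multiply each prior by the joint likelihood of the indicator pattern (using 1 − P(present | H) for each absent indicator):
  DNS tunneling: 0.198 × 0.92 × 0.31 × (1 − 0.57) = 0.024282
  credential stuffing: 0.311 × 0.18 × 0.87 × (1 − 0.71) = 0.014124
  ransomware staging: 0.098 × 0.33 × 0.09 × (1 − 0.09) = 0.0026486
  lateral movement: 0.167 × 0.59 × 0.37 × (1 − 0.75) = 0.009114
  data exfiltration: 0.226 × 0.89 × 0.06 × (1 − 0.80) = 0.0024137
Normalizing constant Z = 0.024282 + 0.014124 + 0.0026486 + 0.009114 + 0.0024137 = 0.052582.
P(DNS tunneling | evidence) ≈ 0.024282 / 0.052582 ≈ 0.462
P(credential stuffing | evidence) ≈ 0.014124 / 0.052582 ≈ 0.269
P(ransomware staging | evidence) ≈ 0.0026486 / 0.052582 ≈ 0.050
P(lateral movement | evidence) ≈ 0.009114 / 0.052582 ≈ 0.173
P(data exfiltration | evidence) ≈ 0.0024137 / 0.052582 ≈ 0.046
The largest is 0.462, so DNS tunneling is most probable.

DNS tunneling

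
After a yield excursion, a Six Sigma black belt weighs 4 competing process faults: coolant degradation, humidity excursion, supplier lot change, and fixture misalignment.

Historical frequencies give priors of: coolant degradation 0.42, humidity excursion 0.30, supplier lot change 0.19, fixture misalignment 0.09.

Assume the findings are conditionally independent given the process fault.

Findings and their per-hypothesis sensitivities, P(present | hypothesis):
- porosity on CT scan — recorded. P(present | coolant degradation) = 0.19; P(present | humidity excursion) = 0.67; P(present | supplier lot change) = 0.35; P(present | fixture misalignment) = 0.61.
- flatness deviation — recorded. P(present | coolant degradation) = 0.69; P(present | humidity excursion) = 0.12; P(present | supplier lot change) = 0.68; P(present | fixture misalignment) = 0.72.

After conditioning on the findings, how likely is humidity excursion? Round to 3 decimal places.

Multiply each prior by the joint likelihood of the evidence pattern:
  coolant degradation: 0.42 × 0.19 × 0.69 = 0.055062
  humidity excursion: 0.30 × 0.67 × 0.12 = 0.02412
  supplier lot change: 0.19 × 0.35 × 0.68 = 0.04522
  fixture misalignment: 0.09 × 0.61 × 0.72 = 0.039528
Normalizing constant Z = 0.055062 + 0.02412 + 0.04522 + 0.039528 = 0.16393.
P(humidity excursion | evidence) = 0.02412 / 0.16393 ≈ 0.147.

0.147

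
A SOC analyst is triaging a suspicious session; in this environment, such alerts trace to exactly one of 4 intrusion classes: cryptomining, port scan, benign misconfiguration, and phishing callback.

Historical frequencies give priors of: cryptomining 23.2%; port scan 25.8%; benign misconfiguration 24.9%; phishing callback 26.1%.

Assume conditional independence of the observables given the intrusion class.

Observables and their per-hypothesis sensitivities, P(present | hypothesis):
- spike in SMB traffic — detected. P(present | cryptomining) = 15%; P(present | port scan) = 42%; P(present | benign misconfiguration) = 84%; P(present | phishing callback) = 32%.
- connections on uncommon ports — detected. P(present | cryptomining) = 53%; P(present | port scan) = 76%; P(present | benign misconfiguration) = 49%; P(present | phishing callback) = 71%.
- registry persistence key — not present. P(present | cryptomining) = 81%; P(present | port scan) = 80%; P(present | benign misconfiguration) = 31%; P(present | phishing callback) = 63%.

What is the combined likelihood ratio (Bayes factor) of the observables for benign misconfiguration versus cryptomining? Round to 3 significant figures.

18.8

Joint likelihood of the observable pattern under each hypothesis (using 1 − P(present | H) for each absent observable):
  benign misconfiguration: 0.84 × 0.49 × (1 − 0.31) = 0.284
  cryptomining: 0.15 × 0.53 × (1 − 0.81) = 0.015105
Bayes factor = 0.284 / 0.015105 ≈ 18.8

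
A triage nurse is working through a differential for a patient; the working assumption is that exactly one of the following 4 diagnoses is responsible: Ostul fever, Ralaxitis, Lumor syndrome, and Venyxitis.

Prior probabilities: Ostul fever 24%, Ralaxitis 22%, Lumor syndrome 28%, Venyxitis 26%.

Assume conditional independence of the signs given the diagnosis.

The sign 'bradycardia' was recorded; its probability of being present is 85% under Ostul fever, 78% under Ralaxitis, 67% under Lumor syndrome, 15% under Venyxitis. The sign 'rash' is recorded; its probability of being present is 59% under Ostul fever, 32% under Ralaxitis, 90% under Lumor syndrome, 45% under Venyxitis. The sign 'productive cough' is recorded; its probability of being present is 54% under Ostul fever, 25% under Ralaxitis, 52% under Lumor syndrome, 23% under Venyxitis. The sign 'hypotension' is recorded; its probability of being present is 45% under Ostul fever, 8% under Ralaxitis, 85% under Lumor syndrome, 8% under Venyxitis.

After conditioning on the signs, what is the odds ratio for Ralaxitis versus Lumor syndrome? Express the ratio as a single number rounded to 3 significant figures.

Unnormalized posterior weight (prior times the sign likelihoods) for each of the two hypotheses:
  Ralaxitis: 0.22 × 0.78 × 0.32 × 0.25 × 0.08 = 0.0010982
  Lumor syndrome: 0.28 × 0.67 × 0.90 × 0.52 × 0.85 = 0.074627
Posterior odds = 0.0010982 / 0.074627 ≈ 0.0147.

0.0147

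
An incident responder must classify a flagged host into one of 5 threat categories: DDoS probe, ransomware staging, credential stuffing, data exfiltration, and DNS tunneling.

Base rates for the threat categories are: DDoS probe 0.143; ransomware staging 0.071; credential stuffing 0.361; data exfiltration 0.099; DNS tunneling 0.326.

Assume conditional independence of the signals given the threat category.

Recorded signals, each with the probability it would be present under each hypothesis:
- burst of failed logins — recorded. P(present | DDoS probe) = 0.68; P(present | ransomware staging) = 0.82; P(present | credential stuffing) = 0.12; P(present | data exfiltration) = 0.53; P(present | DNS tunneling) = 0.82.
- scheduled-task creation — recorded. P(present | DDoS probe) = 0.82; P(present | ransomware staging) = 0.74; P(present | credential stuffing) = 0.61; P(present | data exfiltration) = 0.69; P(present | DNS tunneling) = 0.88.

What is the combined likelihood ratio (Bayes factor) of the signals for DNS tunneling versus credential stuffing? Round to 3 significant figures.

9.86

Take the product of per-signal likelihoods under each hypothesis, then divide.
  DNS tunneling: 0.82 × 0.88 = 0.7216
  credential stuffing: 0.12 × 0.61 = 0.0732
Bayes factor = 0.7216 / 0.0732 ≈ 9.86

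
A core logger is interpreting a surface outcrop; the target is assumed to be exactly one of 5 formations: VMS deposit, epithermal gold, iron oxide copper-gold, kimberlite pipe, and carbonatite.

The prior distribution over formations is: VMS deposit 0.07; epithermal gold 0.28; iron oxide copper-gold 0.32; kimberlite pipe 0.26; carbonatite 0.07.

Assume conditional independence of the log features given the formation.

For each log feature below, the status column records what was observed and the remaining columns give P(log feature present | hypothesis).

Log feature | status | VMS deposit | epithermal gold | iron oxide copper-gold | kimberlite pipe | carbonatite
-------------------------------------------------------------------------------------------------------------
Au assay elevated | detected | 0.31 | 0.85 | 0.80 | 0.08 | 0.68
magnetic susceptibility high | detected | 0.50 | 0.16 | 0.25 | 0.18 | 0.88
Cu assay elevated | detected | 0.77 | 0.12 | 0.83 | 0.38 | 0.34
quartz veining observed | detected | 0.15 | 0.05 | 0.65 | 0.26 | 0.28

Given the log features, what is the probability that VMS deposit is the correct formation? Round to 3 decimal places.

0.031

Multiply each prior by the joint likelihood of the log feature pattern:
  VMS deposit: 0.07 × 0.31 × 0.50 × 0.77 × 0.15 = 0.0012532
  epithermal gold: 0.28 × 0.85 × 0.16 × 0.12 × 0.05 = 0.00022848
  iron oxide copper-gold: 0.32 × 0.80 × 0.25 × 0.83 × 0.65 = 0.034528
  kimberlite pipe: 0.26 × 0.08 × 0.18 × 0.38 × 0.26 = 0.00036991
  carbonatite: 0.07 × 0.68 × 0.88 × 0.34 × 0.28 = 0.0039877
Normalizing constant Z = 0.0012532 + 0.00022848 + 0.034528 + 0.00036991 + 0.0039877 = 0.040367.
P(VMS deposit | evidence) = 0.0012532 / 0.040367 ≈ 0.031.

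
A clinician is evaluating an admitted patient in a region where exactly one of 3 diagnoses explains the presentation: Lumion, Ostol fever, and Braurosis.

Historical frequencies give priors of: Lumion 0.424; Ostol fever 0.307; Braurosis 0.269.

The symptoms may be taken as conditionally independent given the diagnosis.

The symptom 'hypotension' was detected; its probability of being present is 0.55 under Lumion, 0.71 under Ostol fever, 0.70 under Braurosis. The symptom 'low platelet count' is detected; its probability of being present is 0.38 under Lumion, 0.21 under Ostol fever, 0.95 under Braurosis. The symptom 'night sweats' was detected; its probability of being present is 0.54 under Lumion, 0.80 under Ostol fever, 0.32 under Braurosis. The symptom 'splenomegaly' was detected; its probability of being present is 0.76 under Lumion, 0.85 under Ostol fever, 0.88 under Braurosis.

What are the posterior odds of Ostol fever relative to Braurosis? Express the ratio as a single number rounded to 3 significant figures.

0.618

The normalizing constant cancels in an odds ratio, so compute prior × likelihood for the two hypotheses only:
  Ostol fever: 0.307 × 0.71 × 0.21 × 0.80 × 0.85 = 0.031126
  Braurosis: 0.269 × 0.70 × 0.95 × 0.32 × 0.88 = 0.050374
Posterior odds = 0.031126 / 0.050374 ≈ 0.618.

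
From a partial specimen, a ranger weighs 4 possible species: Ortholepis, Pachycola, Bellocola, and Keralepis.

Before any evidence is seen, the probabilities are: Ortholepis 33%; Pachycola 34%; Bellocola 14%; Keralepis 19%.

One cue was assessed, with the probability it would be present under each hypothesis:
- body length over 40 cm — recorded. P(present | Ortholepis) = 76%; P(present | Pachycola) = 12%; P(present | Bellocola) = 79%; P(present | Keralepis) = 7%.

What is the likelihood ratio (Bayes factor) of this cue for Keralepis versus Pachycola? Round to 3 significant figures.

The Bayes factor is the ratio of the two likelihoods.
  Keralepis: 0.07
  Pachycola: 0.12
Bayes factor = 0.07 / 0.12 ≈ 0.583

0.583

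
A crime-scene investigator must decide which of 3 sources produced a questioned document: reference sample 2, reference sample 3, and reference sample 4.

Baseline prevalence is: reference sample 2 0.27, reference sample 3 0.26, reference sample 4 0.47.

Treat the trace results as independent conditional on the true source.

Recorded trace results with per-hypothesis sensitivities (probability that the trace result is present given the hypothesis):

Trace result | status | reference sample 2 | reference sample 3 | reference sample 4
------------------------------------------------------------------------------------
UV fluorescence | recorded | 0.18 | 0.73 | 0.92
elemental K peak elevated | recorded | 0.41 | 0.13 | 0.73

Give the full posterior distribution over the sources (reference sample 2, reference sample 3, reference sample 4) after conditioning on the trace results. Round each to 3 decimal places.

By Bayes' rule with conditional independence, the unnormalized weight for each hypothesis is prior × ∏ likelihoods:
  reference sample 2: 0.27 × 0.18 × 0.41 = 0.019926
  reference sample 3: 0.26 × 0.73 × 0.13 = 0.024674
  reference sample 4: 0.47 × 0.92 × 0.73 = 0.31565
The unnormalized weights sum to 0.36025.
P(reference sample 2 | evidence) = 0.019926 / 0.36025 ≈ 0.055
P(reference sample 3 | evidence) = 0.024674 / 0.36025 ≈ 0.068
P(reference sample 4 | evidence) = 0.31565 / 0.36025 ≈ 0.876

0.055, 0.068, 0.876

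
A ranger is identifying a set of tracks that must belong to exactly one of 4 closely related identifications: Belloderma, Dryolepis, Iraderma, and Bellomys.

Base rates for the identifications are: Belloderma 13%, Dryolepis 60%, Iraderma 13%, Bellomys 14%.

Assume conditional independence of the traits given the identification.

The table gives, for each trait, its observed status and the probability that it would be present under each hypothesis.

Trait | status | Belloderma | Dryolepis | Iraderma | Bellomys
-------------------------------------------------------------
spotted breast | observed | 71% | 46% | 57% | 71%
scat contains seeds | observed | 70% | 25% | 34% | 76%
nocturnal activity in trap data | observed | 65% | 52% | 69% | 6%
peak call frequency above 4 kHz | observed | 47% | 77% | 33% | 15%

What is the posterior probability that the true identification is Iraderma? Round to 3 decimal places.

By Bayes' rule with conditional independence, the unnormalized weight for each hypothesis is prior × ∏ likelihoods:
  Belloderma: 0.13 × 0.71 × 0.70 × 0.65 × 0.47 = 0.019738
  Dryolepis: 0.60 × 0.46 × 0.25 × 0.52 × 0.77 = 0.027628
  Iraderma: 0.13 × 0.57 × 0.34 × 0.69 × 0.33 = 0.0057367
  Bellomys: 0.14 × 0.71 × 0.76 × 0.06 × 0.15 = 0.0006799
Normalizing constant Z = 0.019738 + 0.027628 + 0.0057367 + 0.0006799 = 0.053783.
P(Iraderma | evidence) = 0.0057367 / 0.053783 ≈ 0.107.

0.107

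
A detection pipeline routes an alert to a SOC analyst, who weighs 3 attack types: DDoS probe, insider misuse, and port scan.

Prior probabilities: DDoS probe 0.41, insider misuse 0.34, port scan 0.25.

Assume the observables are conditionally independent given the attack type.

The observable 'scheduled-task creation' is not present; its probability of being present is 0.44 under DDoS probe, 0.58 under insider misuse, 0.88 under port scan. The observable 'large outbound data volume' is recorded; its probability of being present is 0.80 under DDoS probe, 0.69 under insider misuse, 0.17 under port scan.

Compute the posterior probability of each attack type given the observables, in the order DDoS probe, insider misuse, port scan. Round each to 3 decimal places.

By Bayes' rule with conditional independence, the unnormalized weight for each hypothesis is prior × ∏ likelihoods (using 1 − P(present | H) for each absent observable):
  DDoS probe: 0.41 × (1 − 0.44) × 0.80 = 0.18368
  insider misuse: 0.34 × (1 − 0.58) × 0.69 = 0.098532
  port scan: 0.25 × (1 − 0.88) × 0.17 = 0.0051
Normalizing constant Z = 0.18368 + 0.098532 + 0.0051 = 0.28731.
P(DDoS probe | evidence) = 0.18368 / 0.28731 ≈ 0.639
P(insider misuse | evidence) = 0.098532 / 0.28731 ≈ 0.343
P(port scan | evidence) = 0.0051 / 0.28731 ≈ 0.018

0.639, 0.343, 0.018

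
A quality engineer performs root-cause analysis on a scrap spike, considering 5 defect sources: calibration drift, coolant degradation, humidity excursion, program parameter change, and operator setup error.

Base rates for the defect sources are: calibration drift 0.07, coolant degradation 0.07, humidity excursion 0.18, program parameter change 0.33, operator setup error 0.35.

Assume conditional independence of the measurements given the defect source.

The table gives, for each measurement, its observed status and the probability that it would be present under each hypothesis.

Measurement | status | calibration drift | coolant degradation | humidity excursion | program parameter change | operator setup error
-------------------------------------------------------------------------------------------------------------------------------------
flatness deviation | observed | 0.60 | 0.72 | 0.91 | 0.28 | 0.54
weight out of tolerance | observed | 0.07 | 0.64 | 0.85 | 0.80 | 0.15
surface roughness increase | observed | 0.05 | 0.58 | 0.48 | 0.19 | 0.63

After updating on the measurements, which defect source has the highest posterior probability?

Multiply each prior by the joint likelihood of the measurement pattern:
  calibration drift: 0.07 × 0.60 × 0.07 × 0.05 = 0.000147
  coolant degradation: 0.07 × 0.72 × 0.64 × 0.58 = 0.018708
  humidity excursion: 0.18 × 0.91 × 0.85 × 0.48 = 0.06683
  program parameter change: 0.33 × 0.28 × 0.80 × 0.19 = 0.014045
  operator setup error: 0.35 × 0.54 × 0.15 × 0.63 = 0.017861
The unnormalized weights sum to 0.11759.
P(calibration drift | evidence) ≈ 0.000147 / 0.11759 ≈ 0.001
P(coolant degradation | evidence) ≈ 0.018708 / 0.11759 ≈ 0.159
P(humidity excursion | evidence) ≈ 0.06683 / 0.11759 ≈ 0.568
P(program parameter change | evidence) ≈ 0.014045 / 0.11759 ≈ 0.119
P(operator setup error | evidence) ≈ 0.017861 / 0.11759 ≈ 0.152
The largest is 0.568, so humidity excursion is most probable.

humidity excursion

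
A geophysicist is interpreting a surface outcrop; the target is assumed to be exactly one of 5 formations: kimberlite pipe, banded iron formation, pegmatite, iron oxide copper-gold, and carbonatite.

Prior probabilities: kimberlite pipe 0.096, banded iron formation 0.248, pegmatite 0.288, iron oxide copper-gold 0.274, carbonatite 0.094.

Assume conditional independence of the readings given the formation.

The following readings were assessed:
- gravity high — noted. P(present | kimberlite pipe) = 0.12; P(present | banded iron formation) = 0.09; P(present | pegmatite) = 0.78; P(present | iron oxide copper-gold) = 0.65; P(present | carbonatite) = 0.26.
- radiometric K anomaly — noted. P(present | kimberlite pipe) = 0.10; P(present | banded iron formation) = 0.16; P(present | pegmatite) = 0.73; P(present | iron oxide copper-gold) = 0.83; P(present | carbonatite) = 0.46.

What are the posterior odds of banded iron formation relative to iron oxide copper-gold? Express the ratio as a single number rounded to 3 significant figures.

0.0242

Posterior odds equal prior odds times the likelihood ratio; only the two competing hypotheses matter.
  banded iron formation: 0.248 × 0.09 × 0.16 = 0.0035712
  iron oxide copper-gold: 0.274 × 0.65 × 0.83 = 0.14782
Odds(banded iron formation : iron oxide copper-gold) = 0.0035712 / 0.14782 ≈ 0.0242.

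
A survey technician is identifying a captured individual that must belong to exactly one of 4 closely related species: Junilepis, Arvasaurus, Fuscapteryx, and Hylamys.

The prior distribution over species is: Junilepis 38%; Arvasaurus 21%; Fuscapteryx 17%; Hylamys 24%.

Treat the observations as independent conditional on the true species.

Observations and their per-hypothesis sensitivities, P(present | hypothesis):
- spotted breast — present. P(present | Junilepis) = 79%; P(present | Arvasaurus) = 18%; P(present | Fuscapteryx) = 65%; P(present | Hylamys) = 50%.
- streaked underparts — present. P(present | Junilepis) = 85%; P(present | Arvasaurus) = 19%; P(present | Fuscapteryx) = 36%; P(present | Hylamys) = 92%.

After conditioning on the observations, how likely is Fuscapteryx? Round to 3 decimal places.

0.096

Multiply each prior by the joint likelihood of the evidence pattern:
  Junilepis: 0.38 × 0.79 × 0.85 = 0.25517
  Arvasaurus: 0.21 × 0.18 × 0.19 = 0.007182
  Fuscapteryx: 0.17 × 0.65 × 0.36 = 0.03978
  Hylamys: 0.24 × 0.50 × 0.92 = 0.1104
The unnormalized weights sum to 0.41253.
P(Fuscapteryx | evidence) = 0.03978 / 0.41253 ≈ 0.096.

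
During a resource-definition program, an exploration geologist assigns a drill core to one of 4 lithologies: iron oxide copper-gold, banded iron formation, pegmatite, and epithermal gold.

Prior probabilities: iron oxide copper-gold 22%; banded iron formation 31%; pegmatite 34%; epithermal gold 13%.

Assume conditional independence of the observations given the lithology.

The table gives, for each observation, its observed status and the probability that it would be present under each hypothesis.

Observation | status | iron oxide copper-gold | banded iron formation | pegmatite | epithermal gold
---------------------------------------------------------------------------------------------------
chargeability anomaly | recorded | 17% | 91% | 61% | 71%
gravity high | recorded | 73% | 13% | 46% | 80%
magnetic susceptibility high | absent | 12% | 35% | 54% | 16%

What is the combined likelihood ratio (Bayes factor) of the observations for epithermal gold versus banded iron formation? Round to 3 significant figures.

6.20

Take the product of per-observation likelihoods under each hypothesis (using 1 − P(present | H) for each absent observation), then divide.
  epithermal gold: 0.71 × 0.80 × (1 − 0.16) = 0.47712
  banded iron formation: 0.91 × 0.13 × (1 − 0.35) = 0.076895
Bayes factor = 0.47712 / 0.076895 ≈ 6.20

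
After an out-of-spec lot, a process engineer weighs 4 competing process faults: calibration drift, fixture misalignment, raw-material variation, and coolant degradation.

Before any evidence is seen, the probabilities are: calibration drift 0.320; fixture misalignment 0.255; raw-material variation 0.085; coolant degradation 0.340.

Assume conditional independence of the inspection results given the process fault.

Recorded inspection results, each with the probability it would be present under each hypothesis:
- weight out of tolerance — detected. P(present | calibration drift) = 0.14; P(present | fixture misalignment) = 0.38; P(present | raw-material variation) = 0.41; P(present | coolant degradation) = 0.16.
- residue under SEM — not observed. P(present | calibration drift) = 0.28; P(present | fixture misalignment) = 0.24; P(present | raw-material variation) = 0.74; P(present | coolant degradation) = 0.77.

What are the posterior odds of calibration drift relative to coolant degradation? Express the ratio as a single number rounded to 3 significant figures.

2.58

Unnormalized posterior weight (prior times the inspection result likelihoods) for each of the two hypotheses (using 1 − P(present | H) for each absent inspection result):
  calibration drift: 0.320 × 0.14 × (1 − 0.28) = 0.032256
  coolant degradation: 0.340 × 0.16 × (1 − 0.77) = 0.012512
Odds(calibration drift : coolant degradation) = 0.032256 / 0.012512 ≈ 2.58.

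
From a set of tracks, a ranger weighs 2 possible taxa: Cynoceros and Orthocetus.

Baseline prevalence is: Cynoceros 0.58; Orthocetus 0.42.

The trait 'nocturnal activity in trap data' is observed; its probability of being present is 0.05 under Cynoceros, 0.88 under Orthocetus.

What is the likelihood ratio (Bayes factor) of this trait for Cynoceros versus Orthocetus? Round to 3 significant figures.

0.0568

Likelihood of this trait under each hypothesis:
  Cynoceros: 0.05
  Orthocetus: 0.88
Bayes factor = 0.05 / 0.88 ≈ 0.0568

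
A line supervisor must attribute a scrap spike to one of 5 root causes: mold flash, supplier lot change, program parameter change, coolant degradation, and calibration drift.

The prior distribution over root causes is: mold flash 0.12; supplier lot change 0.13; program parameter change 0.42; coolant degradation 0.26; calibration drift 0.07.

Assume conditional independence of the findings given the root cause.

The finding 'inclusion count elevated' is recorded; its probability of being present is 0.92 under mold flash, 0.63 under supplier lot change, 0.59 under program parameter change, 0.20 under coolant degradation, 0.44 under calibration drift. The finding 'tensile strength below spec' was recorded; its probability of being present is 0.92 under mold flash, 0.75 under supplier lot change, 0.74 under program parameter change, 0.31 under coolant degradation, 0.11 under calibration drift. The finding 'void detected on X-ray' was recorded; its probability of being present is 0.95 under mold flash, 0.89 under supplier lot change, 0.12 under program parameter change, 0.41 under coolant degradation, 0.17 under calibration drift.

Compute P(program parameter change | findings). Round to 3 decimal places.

For each hypothesis, the unnormalized posterior weight is prior × product of the finding likelihoods:
  mold flash: 0.12 × 0.92 × 0.92 × 0.95 = 0.09649
  supplier lot change: 0.13 × 0.63 × 0.75 × 0.89 = 0.054668
  program parameter change: 0.42 × 0.59 × 0.74 × 0.12 = 0.022005
  coolant degradation: 0.26 × 0.20 × 0.31 × 0.41 = 0.0066092
  calibration drift: 0.07 × 0.44 × 0.11 × 0.17 = 0.00057596
Normalizing constant Z = 0.09649 + 0.054668 + 0.022005 + 0.0066092 + 0.00057596 = 0.18035.
P(program parameter change | evidence) = 0.022005 / 0.18035 ≈ 0.122.

0.122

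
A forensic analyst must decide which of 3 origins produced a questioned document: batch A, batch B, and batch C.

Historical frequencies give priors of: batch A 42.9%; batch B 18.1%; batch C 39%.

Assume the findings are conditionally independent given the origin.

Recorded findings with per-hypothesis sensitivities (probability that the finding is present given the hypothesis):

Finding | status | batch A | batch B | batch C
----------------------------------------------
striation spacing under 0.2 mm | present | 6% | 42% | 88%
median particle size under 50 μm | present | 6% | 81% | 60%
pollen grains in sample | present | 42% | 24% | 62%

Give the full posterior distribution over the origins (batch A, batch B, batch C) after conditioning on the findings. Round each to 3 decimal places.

Multiply each prior by the joint likelihood of the evidence pattern:
  batch A: 0.429 × 0.06 × 0.06 × 0.42 = 0.00064865
  batch B: 0.181 × 0.42 × 0.81 × 0.24 = 0.014778
  batch C: 0.390 × 0.88 × 0.60 × 0.62 = 0.12767
Marginal likelihood of the evidence = 0.1431.
P(batch A | evidence) = 0.00064865 / 0.1431 ≈ 0.005
P(batch B | evidence) = 0.014778 / 0.1431 ≈ 0.103
P(batch C | evidence) = 0.12767 / 0.1431 ≈ 0.892

0.005, 0.103, 0.892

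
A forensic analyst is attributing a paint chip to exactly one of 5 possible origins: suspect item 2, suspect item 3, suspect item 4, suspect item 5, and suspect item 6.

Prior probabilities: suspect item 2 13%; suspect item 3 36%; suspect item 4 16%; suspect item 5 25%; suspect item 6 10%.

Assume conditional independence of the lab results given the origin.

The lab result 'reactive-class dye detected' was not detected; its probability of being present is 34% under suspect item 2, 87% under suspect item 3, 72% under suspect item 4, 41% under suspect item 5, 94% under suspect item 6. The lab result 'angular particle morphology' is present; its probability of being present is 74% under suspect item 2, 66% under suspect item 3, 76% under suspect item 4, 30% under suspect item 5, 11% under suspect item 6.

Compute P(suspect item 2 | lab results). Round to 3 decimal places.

Multiply each prior by the joint likelihood of the lab result pattern (using 1 − P(present | H) for each absent lab result):
  suspect item 2: 0.13 × (1 − 0.34) × 0.74 = 0.063492
  suspect item 3: 0.36 × (1 − 0.87) × 0.66 = 0.030888
  suspect item 4: 0.16 × (1 − 0.72) × 0.76 = 0.034048
  suspect item 5: 0.25 × (1 − 0.41) × 0.30 = 0.04425
  suspect item 6: 0.10 × (1 − 0.94) × 0.11 = 0.00066
Normalizing constant Z = 0.063492 + 0.030888 + 0.034048 + 0.04425 + 0.00066 = 0.17334.
P(suspect item 2 | evidence) = 0.063492 / 0.17334 ≈ 0.366.

0.366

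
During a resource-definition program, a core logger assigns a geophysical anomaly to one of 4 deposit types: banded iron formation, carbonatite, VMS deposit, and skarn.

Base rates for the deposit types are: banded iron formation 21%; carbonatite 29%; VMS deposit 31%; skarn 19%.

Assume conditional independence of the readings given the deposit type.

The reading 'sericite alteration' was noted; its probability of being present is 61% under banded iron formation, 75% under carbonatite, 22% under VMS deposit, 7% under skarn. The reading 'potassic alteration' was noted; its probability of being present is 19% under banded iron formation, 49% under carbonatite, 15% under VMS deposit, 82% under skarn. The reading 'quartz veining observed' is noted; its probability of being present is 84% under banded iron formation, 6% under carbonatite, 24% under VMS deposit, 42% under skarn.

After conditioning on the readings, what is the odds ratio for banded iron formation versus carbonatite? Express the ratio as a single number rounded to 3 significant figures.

3.20

Unnormalized posterior weight (prior times the reading likelihoods) for each of the two hypotheses:
  banded iron formation: 0.21 × 0.61 × 0.19 × 0.84 = 0.020445
  carbonatite: 0.29 × 0.75 × 0.49 × 0.06 = 0.0063945
Odds(banded iron formation : carbonatite) = 0.020445 / 0.0063945 ≈ 3.20.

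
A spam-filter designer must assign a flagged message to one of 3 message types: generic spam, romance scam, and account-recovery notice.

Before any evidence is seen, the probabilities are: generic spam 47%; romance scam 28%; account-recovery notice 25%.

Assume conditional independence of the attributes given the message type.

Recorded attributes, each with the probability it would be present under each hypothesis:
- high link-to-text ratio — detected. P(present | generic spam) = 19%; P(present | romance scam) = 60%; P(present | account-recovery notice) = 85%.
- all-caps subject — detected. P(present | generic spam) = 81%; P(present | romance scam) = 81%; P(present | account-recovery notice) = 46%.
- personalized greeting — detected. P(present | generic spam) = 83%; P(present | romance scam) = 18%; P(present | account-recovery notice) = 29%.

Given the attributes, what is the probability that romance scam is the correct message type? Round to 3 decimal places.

Multiply each prior by the joint likelihood of the attribute pattern:
  generic spam: 0.47 × 0.19 × 0.81 × 0.83 = 0.060036
  romance scam: 0.28 × 0.60 × 0.81 × 0.18 = 0.024494
  account-recovery notice: 0.25 × 0.85 × 0.46 × 0.29 = 0.028347
Normalizing constant Z = 0.060036 + 0.024494 + 0.028347 = 0.11288.
P(romance scam | evidence) = 0.024494 / 0.11288 ≈ 0.217.

0.217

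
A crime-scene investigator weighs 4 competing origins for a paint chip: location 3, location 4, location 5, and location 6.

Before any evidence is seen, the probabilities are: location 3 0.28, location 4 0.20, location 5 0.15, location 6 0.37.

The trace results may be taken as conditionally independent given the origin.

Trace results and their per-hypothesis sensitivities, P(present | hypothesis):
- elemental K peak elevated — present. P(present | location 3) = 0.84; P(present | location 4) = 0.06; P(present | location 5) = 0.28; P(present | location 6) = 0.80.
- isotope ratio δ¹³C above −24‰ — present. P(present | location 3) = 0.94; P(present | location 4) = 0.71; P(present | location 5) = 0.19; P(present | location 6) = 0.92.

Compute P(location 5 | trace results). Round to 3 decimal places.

For each hypothesis, the unnormalized posterior weight is prior × product of the trace result likelihoods:
  location 3: 0.28 × 0.84 × 0.94 = 0.22109
  location 4: 0.20 × 0.06 × 0.71 = 0.00852
  location 5: 0.15 × 0.28 × 0.19 = 0.00798
  location 6: 0.37 × 0.80 × 0.92 = 0.27232
Normalizing constant Z = 0.22109 + 0.00852 + 0.00798 + 0.27232 = 0.50991.
P(location 5 | evidence) = 0.00798 / 0.50991 ≈ 0.016.

0.016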